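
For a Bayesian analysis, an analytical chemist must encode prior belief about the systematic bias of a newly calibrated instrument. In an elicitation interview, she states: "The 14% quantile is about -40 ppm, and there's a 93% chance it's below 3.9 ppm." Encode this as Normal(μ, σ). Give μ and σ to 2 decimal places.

μ = -21.45, σ = 17.17

The p-quantile of Normal(μ,σ) is μ + z_p·σ, with z_{0.14} = -1.08 and z_{0.93} = 1.476.
Eliminate σ: μ = (z₂·x₁ − z₁·x₂)/(z₂ − z₁) = (1.476·-40 − (-1.08)·3.9)/2.556 = -21.45.
Then σ = (x₂ − x₁)/(z₂ − z₁) = (3.9 − -40)/2.556 = 17.17.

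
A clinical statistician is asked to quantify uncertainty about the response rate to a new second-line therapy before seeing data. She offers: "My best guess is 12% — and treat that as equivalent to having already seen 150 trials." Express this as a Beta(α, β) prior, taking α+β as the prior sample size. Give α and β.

Under the effective-sample-size interpretation, Beta(α, β) has prior mean α/(α+β) and prior sample size α+β.
So α+β = 150 and α/(α+β) = 0.12, giving α = 0.12·150 = 18 and β = 150 − 18 = 132.

α = 18, β = 132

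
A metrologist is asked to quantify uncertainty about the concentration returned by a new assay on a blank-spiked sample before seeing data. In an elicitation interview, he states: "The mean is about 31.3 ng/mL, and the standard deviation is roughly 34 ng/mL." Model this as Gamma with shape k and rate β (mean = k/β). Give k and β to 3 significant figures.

k ≈ 0.847, β ≈ 0.0271

For Gamma(k, rate β): mean = k/β, variance = k/β², so CV = 1/√k.
CV = SD/mean = 34/31.3 = 1.086, hence k = 1/CV² = 0.847.
Then β = k/mean = 0.847/31.3 = 0.0271.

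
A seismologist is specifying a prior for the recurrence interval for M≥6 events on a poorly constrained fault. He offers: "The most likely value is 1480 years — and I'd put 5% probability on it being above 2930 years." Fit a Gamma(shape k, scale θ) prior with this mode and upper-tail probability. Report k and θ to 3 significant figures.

Gamma(k,θ) with k>1 has mode (k−1)θ, so θ = 1480/(k−1).
Need P(X < 2930) = 0.95 with θ tied to k this way. Start at k = 2, θ = 1480: P(X<2930) ≈ 0.588.
Too low — raise k to concentrate. Iterating converges to k ≈ 6.95.
Then θ = 1480/(6.95−1) ≈ 249.

k ≈ 6.95, θ ≈ 249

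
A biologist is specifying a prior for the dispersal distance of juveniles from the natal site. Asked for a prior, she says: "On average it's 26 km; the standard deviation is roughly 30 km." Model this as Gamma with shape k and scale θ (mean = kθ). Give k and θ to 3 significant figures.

For Gamma(k, scale θ): mean = kθ, variance = kθ², so CV = 1/√k.
CV = SD/mean = 30/26 = 1.154, hence k = 1/CV² = 0.751.
Then θ = mean/k = 26/0.751 = 34.6.

k ≈ 0.751, θ ≈ 34.6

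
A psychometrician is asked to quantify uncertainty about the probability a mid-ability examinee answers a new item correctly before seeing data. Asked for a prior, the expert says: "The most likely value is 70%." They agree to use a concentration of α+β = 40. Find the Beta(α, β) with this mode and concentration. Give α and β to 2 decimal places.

For α,β > 1 the Beta mode is (α−1)/(α+β−2). With α+β = 40, the mode is (α−1)/38.
Set (α−1)/38 = 0.7 → α = 1 + 0.7·38 = 27.60.
β = 40 − α = 12.40.

α = 27.60, β = 12.40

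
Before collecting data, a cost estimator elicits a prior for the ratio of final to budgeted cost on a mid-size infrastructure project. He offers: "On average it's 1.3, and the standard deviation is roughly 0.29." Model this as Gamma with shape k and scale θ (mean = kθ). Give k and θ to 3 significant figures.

For Gamma(k, scale θ): mean = kθ, variance = kθ², so CV = 1/√k.
CV = SD/mean = 0.29/1.3 = 0.2231, hence k = 1/CV² = 20.1.
Then θ = mean/k = 1.3/20.1 = 0.0647.

k ≈ 20.1, θ ≈ 0.0647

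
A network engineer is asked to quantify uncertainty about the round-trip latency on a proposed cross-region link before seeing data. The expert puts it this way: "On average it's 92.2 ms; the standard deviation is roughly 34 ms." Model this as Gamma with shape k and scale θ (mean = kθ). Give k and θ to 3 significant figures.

For Gamma(k, scale θ): mean = kθ, variance = kθ², so CV = 1/√k.
CV = SD/mean = 34/92.2 = 0.3688, hence k = 1/CV² = 7.35.
Then θ = mean/k = 92.2/7.35 = 12.5.

k ≈ 7.35, θ ≈ 12.5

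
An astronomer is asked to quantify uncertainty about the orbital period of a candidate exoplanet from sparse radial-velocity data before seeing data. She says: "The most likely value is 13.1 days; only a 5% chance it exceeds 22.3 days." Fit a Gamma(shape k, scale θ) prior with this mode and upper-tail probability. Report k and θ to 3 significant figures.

Gamma(k,θ) with k>1 has mode (k−1)θ, so θ = 13.1/(k−1).
Need P(X < 22.3) = 0.95 with θ tied to k this way. Start at k = 2, θ = 13.1: P(X<22.3) ≈ 0.507.
Too low — raise k to concentrate. Iterating converges to k ≈ 10.9.
Then θ = 13.1/(10.9−1) ≈ 1.33.

k ≈ 10.9, θ ≈ 1.33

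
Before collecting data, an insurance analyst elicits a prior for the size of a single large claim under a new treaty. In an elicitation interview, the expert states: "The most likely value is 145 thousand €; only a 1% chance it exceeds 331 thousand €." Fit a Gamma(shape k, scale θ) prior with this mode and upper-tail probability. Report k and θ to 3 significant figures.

Gamma(k,θ) with k>1 has mode (k−1)θ, so θ = 145/(k−1).
Need P(X < 331) = 0.99 with θ tied to k this way. Start at k = 2, θ = 145: P(X<331) ≈ 0.665.
Too low — raise k to concentrate. Iterating converges to k ≈ 8.02.
Then θ = 145/(8.02−1) ≈ 20.6.

k ≈ 8.02, θ ≈ 20.6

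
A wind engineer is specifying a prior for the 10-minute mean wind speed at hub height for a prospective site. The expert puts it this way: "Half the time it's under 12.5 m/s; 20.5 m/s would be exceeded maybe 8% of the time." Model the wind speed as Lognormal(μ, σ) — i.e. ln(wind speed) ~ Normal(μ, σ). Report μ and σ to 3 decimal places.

If T ~ Lognormal(μ,σ) then ln T ~ Normal(μ,σ), so the p-quantile of ln T is μ + z_p·σ.
ln(12.5) = 2.526 and ln(20.5) = 3.02; z_{0.5} = 0, z_{0.92} = 1.405.
σ = (3.02 − 2.526)/(1.405 − (0)) = 0.352.
μ = 2.526 − (0)·0.352 = 2.526.

μ ≈ 2.526, σ ≈ 0.352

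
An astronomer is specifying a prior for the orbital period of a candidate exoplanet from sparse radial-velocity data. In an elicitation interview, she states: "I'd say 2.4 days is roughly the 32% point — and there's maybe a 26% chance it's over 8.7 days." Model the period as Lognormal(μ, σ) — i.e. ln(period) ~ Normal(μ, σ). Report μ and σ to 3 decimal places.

If T ~ Lognormal(μ,σ) then ln T ~ Normal(μ,σ), so the p-quantile of ln T is μ + z_p·σ.
ln(2.4) = 0.8755 and ln(8.7) = 2.163; z_{0.32} = -0.4677, z_{0.74} = 0.6433.
σ = (2.163 − 0.8755)/(0.6433 − (-0.4677)) = 1.159.
μ = 0.8755 − (-0.4677)·1.159 = 1.418.

μ ≈ 1.418, σ ≈ 1.159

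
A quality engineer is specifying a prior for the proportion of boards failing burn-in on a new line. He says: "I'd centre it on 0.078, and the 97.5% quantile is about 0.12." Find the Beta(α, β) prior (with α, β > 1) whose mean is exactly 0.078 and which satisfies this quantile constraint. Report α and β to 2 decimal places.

α ≈ 14.83, β ≈ 175.26

With mean 0.078 fixed, write α = 0.078s, β = 0.922s where s = α+β.
Need P(θ < 0.12) = 0.975 under Beta(0.078s, 0.922s). Normal approximation: (q−m)/√(m(1−m)/s) ≈ z_{0.975} = 1.96, so s ≈ 0.078·0.922·(1.96)²/(0.12−0.078)² = 156.6.
At s = 156.6: P(θ<0.12) ≈ 0.963. Adjusting to match 0.975 gives s ≈ 190.09.
So α = 0.078·190.09 ≈ 14.83, β = 0.922·190.09 ≈ 175.26.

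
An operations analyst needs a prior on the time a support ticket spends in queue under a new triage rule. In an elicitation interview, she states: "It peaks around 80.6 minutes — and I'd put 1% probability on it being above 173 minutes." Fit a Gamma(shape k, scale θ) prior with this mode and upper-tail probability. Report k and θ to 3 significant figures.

k ≈ 9.31, θ ≈ 9.7

Gamma(k,θ) with k>1 has mode (k−1)θ, so θ = 80.6/(k−1).
Need P(X < 173) = 0.99 with θ tied to k this way. Start at k = 2, θ = 80.6: P(X<173) ≈ 0.632.
Too low — raise k to concentrate. Iterating converges to k ≈ 9.31.
Then θ = 80.6/(9.31−1) ≈ 9.7.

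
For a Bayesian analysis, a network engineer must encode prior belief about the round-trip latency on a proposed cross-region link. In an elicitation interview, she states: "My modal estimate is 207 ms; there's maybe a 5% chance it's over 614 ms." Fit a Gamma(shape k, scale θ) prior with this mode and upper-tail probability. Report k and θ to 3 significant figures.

k ≈ 3.25, θ ≈ 92.2

Gamma(k,θ) with k>1 has mode (k−1)θ, so θ = 207/(k−1).
Need P(X < 614) = 0.95 with θ tied to k this way. Start at k = 2, θ = 207: P(X<614) ≈ 0.796.
Too low — raise k to concentrate. Iterating converges to k ≈ 3.25.
Then θ = 207/(3.25−1) ≈ 92.2.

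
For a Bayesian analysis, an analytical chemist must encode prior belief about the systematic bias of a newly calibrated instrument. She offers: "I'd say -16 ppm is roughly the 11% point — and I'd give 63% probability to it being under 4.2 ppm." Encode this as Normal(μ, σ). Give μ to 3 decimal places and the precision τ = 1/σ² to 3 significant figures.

μ = -0.102, τ = 0.00595

The p-quantile of Normal(μ,σ) is μ + z_p·σ, with z_{0.11} = -1.227 and z_{0.63} = 0.3319.
Eliminate σ: μ = (z₂·x₁ − z₁·x₂)/(z₂ − z₁) = (0.3319·-16 − (-1.227)·4.2)/1.558 = -0.102.
Then σ = (x₂ − x₁)/(z₂ − z₁) = (4.2 − -16)/1.558 = 12.962.
Precision τ = 1/σ² = 1/12.96² = 0.00595.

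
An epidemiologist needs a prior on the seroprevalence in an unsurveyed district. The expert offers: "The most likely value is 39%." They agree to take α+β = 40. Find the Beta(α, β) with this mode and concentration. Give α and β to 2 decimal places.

α = 15.82, β = 24.18

For α,β > 1 the Beta mode is (α−1)/(α+β−2). With α+β = 40, the mode is (α−1)/38.
Set (α−1)/38 = 0.39 → α = 1 + 0.39·38 = 15.82.
β = 40 − α = 24.18.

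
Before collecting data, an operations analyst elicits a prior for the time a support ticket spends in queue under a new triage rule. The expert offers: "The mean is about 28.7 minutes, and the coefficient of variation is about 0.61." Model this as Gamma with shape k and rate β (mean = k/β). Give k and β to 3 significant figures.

For Gamma(k, rate β): mean = k/β, variance = k/β², so CV = 1/√k.
CV = 0.61, hence k = 1/CV² = 2.69.
Then β = k/mean = 2.69/28.7 = 0.0936.

k ≈ 2.69, β ≈ 0.0936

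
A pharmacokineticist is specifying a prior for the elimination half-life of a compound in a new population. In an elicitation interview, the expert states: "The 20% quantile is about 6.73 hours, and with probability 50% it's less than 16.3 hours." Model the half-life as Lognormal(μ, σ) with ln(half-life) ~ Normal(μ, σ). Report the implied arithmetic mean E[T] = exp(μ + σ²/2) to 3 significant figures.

If T ~ Lognormal(μ,σ) then ln T ~ Normal(μ,σ), so the p-quantile of ln T is μ + z_p·σ.
ln(6.73) = 1.907 and ln(16.3) = 2.791; z_{0.2} = -0.8416, z_{0.5} = 0.
σ = (2.791 − 1.907)/(0 − (-0.8416)) = 1.051.
μ = 1.907 − (-0.8416)·1.051 = 2.791.
E[T] = exp(μ + σ²/2) = exp(2.791 + 0.5524) = 28.3 hours.

E[T] ≈ 28.3 hours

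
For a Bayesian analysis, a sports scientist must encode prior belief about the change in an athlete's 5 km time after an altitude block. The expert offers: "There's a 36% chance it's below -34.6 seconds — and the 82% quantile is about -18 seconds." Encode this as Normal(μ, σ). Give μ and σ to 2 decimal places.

For Normal(μ,σ), the p-quantile is μ + z_p·σ. Here z_{0.36} = -0.3585, z_{0.82} = 0.9154.
So -34.6 = μ − 0.3585σ and -18 = μ + 0.9154σ.
Subtracting: σ = (-18 − -34.6)/(0.9154 − (-0.3585)) = 13.03.
Then μ = -34.6 − (-0.3585)·13.03 = -29.93.

μ = -29.93, σ = 13.03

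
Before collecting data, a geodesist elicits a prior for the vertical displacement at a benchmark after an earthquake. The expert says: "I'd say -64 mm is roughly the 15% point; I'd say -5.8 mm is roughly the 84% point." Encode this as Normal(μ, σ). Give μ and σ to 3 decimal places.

μ = -34.299, σ = 28.657

The p-quantile of Normal(μ,σ) is μ + z_p·σ, with z_{0.15} = -1.036 and z_{0.84} = 0.9945.
Eliminate σ: μ = (z₂·x₁ − z₁·x₂)/(z₂ − z₁) = (0.9945·-64 − (-1.036)·-5.8)/2.031 = -34.299.
Then σ = (x₂ − x₁)/(z₂ − z₁) = (-5.8 − -64)/2.031 = 28.657.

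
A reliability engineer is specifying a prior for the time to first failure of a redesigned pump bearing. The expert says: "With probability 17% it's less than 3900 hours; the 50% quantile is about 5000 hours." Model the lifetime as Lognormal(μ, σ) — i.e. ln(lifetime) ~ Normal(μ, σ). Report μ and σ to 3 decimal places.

μ ≈ 8.517, σ ≈ 0.260

If T ~ Lognormal(μ,σ) then ln T ~ Normal(μ,σ), so the p-quantile of ln T is μ + z_p·σ.
ln(3900) = 8.269 and ln(5000) = 8.517; z_{0.17} = -0.9542, z_{0.5} = 0.
σ = (8.517 − 8.269)/(0 − (-0.9542)) = 0.260.
μ = 8.269 − (-0.9542)·0.260 = 8.517.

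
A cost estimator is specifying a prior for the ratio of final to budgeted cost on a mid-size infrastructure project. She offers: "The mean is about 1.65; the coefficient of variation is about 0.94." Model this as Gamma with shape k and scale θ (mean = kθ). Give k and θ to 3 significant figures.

k ≈ 1.13, θ ≈ 1.46

For Gamma(k, scale θ): mean = kθ, variance = kθ², so CV = 1/√k.
CV = 0.94, hence k = 1/CV² = 1.13.
Then θ = mean/k = 1.65/1.13 = 1.46.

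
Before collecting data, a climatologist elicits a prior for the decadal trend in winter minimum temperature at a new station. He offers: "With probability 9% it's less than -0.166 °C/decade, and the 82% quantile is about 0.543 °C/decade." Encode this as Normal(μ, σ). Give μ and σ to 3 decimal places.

The p-quantile of Normal(μ,σ) is μ + z_p·σ, with z_{0.09} = -1.341 and z_{0.82} = 0.9154.
Eliminate σ: μ = (z₂·x₁ − z₁·x₂)/(z₂ − z₁) = (0.9154·-0.166 − (-1.341)·0.543)/2.256 = 0.255.
Then σ = (x₂ − x₁)/(z₂ − z₁) = (0.543 − -0.166)/2.256 = 0.314.

μ = 0.255, σ = 0.314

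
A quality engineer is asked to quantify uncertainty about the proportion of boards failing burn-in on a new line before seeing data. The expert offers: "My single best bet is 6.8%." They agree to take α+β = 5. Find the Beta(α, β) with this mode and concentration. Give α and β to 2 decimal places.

For α,β > 1 the Beta mode is (α−1)/(α+β−2). With α+β = 5, the mode is (α−1)/3.
Set (α−1)/3 = 0.068 → α = 1 + 0.068·3 = 1.20.
β = 5 − α = 3.80.

α = 1.20, β = 3.80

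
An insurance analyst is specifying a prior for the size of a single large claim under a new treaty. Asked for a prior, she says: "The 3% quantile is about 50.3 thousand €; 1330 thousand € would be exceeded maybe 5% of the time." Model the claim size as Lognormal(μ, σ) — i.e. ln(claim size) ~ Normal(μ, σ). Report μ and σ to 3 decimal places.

If T ~ Lognormal(μ,σ) then ln T ~ Normal(μ,σ), so the p-quantile of ln T is μ + z_p·σ.
ln(50.3) = 3.918 and ln(1330) = 7.193; z_{0.03} = -1.881, z_{0.95} = 1.645.
σ = (7.193 − 3.918)/(1.645 − (-1.881)) = 0.929.
μ = 3.918 − (-1.881)·0.929 = 5.665.

μ ≈ 5.665, σ ≈ 0.929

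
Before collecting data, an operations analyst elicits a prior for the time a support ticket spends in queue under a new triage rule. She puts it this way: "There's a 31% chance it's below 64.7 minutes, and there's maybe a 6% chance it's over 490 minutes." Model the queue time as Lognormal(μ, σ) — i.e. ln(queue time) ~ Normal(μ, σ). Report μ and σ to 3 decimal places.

If T ~ Lognormal(μ,σ) then ln T ~ Normal(μ,σ), so the p-quantile of ln T is μ + z_p·σ.
ln(64.7) = 4.17 and ln(490) = 6.194; z_{0.31} = -0.4959, z_{0.94} = 1.555.
σ = (6.194 − 4.17)/(1.555 − (-0.4959)) = 0.987.
μ = 4.17 − (-0.4959)·0.987 = 4.659.

μ ≈ 4.659, σ ≈ 0.987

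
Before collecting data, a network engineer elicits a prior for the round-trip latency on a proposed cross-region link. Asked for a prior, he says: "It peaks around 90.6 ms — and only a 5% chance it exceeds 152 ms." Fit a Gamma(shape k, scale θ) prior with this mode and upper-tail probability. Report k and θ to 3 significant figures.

Gamma(k,θ) with k>1 has mode (k−1)θ, so θ = 90.6/(k−1).
Need P(X < 152) = 0.95 with θ tied to k this way. Start at k = 2, θ = 90.6: P(X<152) ≈ 0.500.
Too low — raise k to concentrate. Iterating converges to k ≈ 11.4.
Then θ = 90.6/(11.4−1) ≈ 8.69.

k ≈ 11.4, θ ≈ 8.69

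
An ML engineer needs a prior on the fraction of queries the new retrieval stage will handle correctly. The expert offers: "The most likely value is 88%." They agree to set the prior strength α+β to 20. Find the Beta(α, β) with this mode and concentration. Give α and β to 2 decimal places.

α = 16.84, β = 3.16

For α,β > 1 the Beta mode is (α−1)/(α+β−2). With α+β = 20, the mode is (α−1)/18.
Set (α−1)/18 = 0.88 → α = 1 + 0.88·18 = 16.84.
β = 20 − α = 3.16.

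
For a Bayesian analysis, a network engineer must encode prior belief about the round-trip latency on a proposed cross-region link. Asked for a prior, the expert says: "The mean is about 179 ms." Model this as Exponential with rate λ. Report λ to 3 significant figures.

λ ≈ 0.00559

Exponential mean = 1/λ, so λ = 1/179.0 = 0.00559.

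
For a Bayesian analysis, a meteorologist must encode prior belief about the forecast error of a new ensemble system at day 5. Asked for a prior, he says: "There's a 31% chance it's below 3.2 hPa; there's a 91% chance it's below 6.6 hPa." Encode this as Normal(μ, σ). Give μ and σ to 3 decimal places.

μ = 4.118, σ = 1.851

For Normal(μ,σ), the p-quantile is μ + z_p·σ. Here z_{0.31} = -0.4959, z_{0.91} = 1.341.
So 3.2 = μ − 0.4959σ and 6.6 = μ + 1.341σ.
Subtracting: σ = (6.6 − 3.2)/(1.341 − (-0.4959)) = 1.851.
Then μ = 3.2 − (-0.4959)·1.851 = 4.118.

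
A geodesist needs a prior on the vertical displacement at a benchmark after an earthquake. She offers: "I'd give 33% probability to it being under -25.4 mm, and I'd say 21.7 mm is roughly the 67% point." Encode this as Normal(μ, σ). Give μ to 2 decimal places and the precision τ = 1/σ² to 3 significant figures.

μ = -1.85, τ = 0.000349

The p-quantile of Normal(μ,σ) is μ + z_p·σ, with z_{0.33} = -0.4399 and z_{0.67} = 0.4399.
Eliminate σ: μ = (z₂·x₁ − z₁·x₂)/(z₂ − z₁) = (0.4399·-25.4 − (-0.4399)·21.7)/0.8798 = -1.85.
Then σ = (x₂ − x₁)/(z₂ − z₁) = (21.7 − -25.4)/0.8798 = 53.53.
Precision τ = 1/σ² = 1/53.53² = 0.000349.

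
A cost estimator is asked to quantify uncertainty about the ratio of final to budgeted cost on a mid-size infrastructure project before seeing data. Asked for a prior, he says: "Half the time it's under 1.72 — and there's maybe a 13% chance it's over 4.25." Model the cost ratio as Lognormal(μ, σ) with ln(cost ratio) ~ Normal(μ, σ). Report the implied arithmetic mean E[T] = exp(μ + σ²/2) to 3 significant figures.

E[T] ≈ 2.37

If T ~ Lognormal(μ,σ) then ln T ~ Normal(μ,σ), so the p-quantile of ln T is μ + z_p·σ.
ln(1.72) = 0.5423 and ln(4.25) = 1.447; z_{0.5} = 0, z_{0.87} = 1.126.
σ = (1.447 − 0.5423)/(1.126 − (0)) = 0.803.
μ = 0.5423 − (0)·0.803 = 0.542.
E[T] = exp(μ + σ²/2) = exp(0.542 + 0.3225) = 2.37.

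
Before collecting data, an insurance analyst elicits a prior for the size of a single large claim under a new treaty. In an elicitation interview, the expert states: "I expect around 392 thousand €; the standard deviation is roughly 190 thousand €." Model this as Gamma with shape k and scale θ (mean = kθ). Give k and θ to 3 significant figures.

k ≈ 4.26, θ ≈ 92.1

For Gamma(k, scale θ): mean = kθ, variance = kθ², so CV = 1/√k.
CV = SD/mean = 190/392 = 0.4847, hence k = 1/CV² = 4.26.
Then θ = mean/k = 392/4.26 = 92.1.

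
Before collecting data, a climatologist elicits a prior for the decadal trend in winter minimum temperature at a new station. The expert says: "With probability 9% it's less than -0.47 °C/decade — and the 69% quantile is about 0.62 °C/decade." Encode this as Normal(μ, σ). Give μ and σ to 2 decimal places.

μ = 0.33, σ = 0.59

The p-quantile of Normal(μ,σ) is μ + z_p·σ, with z_{0.09} = -1.341 and z_{0.69} = 0.4959.
Eliminate σ: μ = (z₂·x₁ − z₁·x₂)/(z₂ − z₁) = (0.4959·-0.47 − (-1.341)·0.62)/1.837 = 0.33.
Then σ = (x₂ − x₁)/(z₂ − z₁) = (0.62 − -0.47)/1.837 = 0.59.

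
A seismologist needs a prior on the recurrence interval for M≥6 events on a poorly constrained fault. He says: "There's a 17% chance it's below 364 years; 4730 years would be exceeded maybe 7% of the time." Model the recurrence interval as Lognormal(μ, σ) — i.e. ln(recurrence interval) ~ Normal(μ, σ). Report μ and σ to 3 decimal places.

μ ≈ 6.904, σ ≈ 1.055

If T ~ Lognormal(μ,σ) then ln T ~ Normal(μ,σ), so the p-quantile of ln T is μ + z_p·σ.
ln(364) = 5.897 and ln(4730) = 8.462; z_{0.17} = -0.9542, z_{0.93} = 1.476.
σ = (8.462 − 5.897)/(1.476 − (-0.9542)) = 1.055.
μ = 5.897 − (-0.9542)·1.055 = 6.904.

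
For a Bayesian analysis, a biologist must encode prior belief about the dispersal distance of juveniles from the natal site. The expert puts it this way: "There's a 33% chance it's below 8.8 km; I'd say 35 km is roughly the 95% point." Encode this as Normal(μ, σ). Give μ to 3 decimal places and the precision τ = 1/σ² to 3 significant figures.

μ = 14.329, τ = 0.00633

The p-quantile of Normal(μ,σ) is μ + z_p·σ, with z_{0.33} = -0.4399 and z_{0.95} = 1.645.
Eliminate σ: μ = (z₂·x₁ − z₁·x₂)/(z₂ − z₁) = (1.645·8.8 − (-0.4399)·35)/2.085 = 14.329.
Then σ = (x₂ − x₁)/(z₂ − z₁) = (35 − 8.8)/2.085 = 12.567.
Precision τ = 1/σ² = 1/12.57² = 0.00633.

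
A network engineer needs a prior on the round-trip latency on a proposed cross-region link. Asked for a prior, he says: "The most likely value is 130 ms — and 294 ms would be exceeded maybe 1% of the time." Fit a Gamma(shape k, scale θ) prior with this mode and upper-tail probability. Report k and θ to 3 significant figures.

k ≈ 8.2, θ ≈ 18.1

Gamma(k,θ) with k>1 has mode (k−1)θ, so θ = 130/(k−1).
Need P(X < 294) = 0.99 with θ tied to k this way. Start at k = 2, θ = 130: P(X<294) ≈ 0.660.
Too low — raise k to concentrate. Iterating converges to k ≈ 8.2.
Then θ = 130/(8.2−1) ≈ 18.1.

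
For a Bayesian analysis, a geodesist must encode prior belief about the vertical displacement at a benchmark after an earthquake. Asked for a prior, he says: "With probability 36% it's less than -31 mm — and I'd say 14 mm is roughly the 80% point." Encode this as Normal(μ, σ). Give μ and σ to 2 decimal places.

For Normal(μ,σ), the p-quantile is μ + z_p·σ. Here z_{0.36} = -0.3585, z_{0.8} = 0.8416.
So -31 = μ − 0.3585σ and 14 = μ + 0.8416σ.
Subtracting: σ = (14 − -31)/(0.8416 − (-0.3585)) = 37.50.
Then μ = -31 − (-0.3585)·37.50 = -17.56.

μ = -17.56, σ = 37.50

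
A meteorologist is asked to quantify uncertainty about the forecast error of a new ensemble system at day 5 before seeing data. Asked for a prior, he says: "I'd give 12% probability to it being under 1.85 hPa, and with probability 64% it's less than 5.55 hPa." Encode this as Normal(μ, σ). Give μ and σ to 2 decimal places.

μ = 4.69, σ = 2.41

For Normal(μ,σ), the p-quantile is μ + z_p·σ. Here z_{0.12} = -1.175, z_{0.64} = 0.3585.
So 1.85 = μ − 1.175σ and 5.55 = μ + 0.3585σ.
Subtracting: σ = (5.55 − 1.85)/(0.3585 − (-1.175)) = 2.41.
Then μ = 1.85 − (-1.175)·2.41 = 4.69.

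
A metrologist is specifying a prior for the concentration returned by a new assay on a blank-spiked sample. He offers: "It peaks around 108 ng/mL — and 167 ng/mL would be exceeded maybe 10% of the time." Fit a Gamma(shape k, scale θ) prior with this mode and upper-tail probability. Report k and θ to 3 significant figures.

k ≈ 10.8, θ ≈ 11

Gamma(k,θ) with k>1 has mode (k−1)θ, so θ = 108/(k−1).
Need P(X < 167) = 0.9 with θ tied to k this way. Start at k = 2, θ = 108: P(X<167) ≈ 0.458.
Too low — raise k to concentrate. Iterating converges to k ≈ 10.8.
Then θ = 108/(10.8−1) ≈ 11.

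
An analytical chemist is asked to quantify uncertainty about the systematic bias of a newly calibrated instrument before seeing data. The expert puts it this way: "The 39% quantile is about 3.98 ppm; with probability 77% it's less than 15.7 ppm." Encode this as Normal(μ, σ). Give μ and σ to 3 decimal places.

μ = 7.195, σ = 11.511

The p-quantile of Normal(μ,σ) is μ + z_p·σ, with z_{0.39} = -0.2793 and z_{0.77} = 0.7388.
Eliminate σ: μ = (z₂·x₁ − z₁·x₂)/(z₂ − z₁) = (0.7388·3.98 − (-0.2793)·15.7)/1.018 = 7.195.
Then σ = (x₂ − x₁)/(z₂ − z₁) = (15.7 − 3.98)/1.018 = 11.511.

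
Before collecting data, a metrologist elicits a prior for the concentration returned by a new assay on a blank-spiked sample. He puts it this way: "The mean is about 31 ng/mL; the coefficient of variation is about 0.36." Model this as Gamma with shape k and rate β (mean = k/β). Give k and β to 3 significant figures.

k ≈ 7.72, β ≈ 0.249

For Gamma(k, rate β): mean = k/β, variance = k/β², so CV = 1/√k.
CV = 0.36, hence k = 1/CV² = 7.72.
Then β = k/mean = 7.72/31 = 0.249.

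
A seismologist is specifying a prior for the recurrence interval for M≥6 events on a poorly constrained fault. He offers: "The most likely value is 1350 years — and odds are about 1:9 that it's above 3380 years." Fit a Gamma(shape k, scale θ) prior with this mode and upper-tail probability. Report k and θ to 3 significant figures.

k ≈ 3.28, θ ≈ 592

Gamma(k,θ) with k>1 has mode (k−1)θ, so θ = 1350/(k−1).
Need P(X < 3380) = 0.9 with θ tied to k this way. Start at k = 2, θ = 1350: P(X<3380) ≈ 0.713.
Too low — raise k to concentrate. Iterating converges to k ≈ 3.28.
Then θ = 1350/(3.28−1) ≈ 592.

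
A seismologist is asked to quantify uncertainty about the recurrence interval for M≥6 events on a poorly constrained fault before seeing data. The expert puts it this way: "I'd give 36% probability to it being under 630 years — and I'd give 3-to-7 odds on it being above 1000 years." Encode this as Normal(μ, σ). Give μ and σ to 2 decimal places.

μ = 780.23, σ = 419.09

The p-quantile of Normal(μ,σ) is μ + z_p·σ, with z_{0.36} = -0.3585 and z_{0.7} = 0.5244.
Eliminate σ: μ = (z₂·x₁ − z₁·x₂)/(z₂ − z₁) = (0.5244·630 − (-0.3585)·1000)/0.8829 = 780.23.
Then σ = (x₂ − x₁)/(z₂ − z₁) = (1000 − 630)/0.8829 = 419.09.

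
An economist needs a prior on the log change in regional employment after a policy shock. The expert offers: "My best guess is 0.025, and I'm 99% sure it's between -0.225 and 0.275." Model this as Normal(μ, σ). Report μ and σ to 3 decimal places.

A symmetric 99% interval runs μ ± z·σ with z = 2.576.
Half-width = 0.25, so σ = 0.25/2.576 = 0.097.
μ is the stated best guess, 0.025.

μ = 0.025, σ = 0.097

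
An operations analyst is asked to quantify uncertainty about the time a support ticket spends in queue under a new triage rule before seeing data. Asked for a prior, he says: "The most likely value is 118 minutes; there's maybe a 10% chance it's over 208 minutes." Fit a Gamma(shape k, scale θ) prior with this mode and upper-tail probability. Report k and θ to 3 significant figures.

k ≈ 6.91, θ ≈ 20

Gamma(k,θ) with k>1 has mode (k−1)θ, so θ = 118/(k−1).
Need P(X < 208) = 0.9 with θ tied to k this way. Start at k = 2, θ = 118: P(X<208) ≈ 0.526.
Too low — raise k to concentrate. Iterating converges to k ≈ 6.91.
Then θ = 118/(6.91−1) ≈ 20.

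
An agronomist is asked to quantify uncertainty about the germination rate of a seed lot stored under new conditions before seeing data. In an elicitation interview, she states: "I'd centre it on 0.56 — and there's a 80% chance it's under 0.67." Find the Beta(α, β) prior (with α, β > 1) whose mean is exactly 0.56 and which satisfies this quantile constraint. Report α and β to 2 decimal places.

α ≈ 8.25, β ≈ 6.48

With mean 0.56 fixed, write α = 0.56s, β = 0.44s where s = α+β.
Need P(θ < 0.67) = 0.8 under Beta(0.56s, 0.44s). Normal approximation: (q−m)/√(m(1−m)/s) ≈ z_{0.8} = 0.842, so s ≈ 0.56·0.44·(0.842)²/(0.67−0.56)² = 14.4.
At s = 14.4: P(θ<0.67) ≈ 0.797. Adjusting to match 0.8 gives s ≈ 14.72.
So α = 0.56·14.72 ≈ 8.25, β = 0.44·14.72 ≈ 6.48.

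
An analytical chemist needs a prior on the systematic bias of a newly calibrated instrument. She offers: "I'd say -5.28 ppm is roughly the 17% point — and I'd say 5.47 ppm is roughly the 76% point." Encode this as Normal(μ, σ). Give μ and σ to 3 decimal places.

For Normal(μ,σ), the p-quantile is μ + z_p·σ. Here z_{0.17} = -0.9542, z_{0.76} = 0.7063.
So -5.28 = μ − 0.9542σ and 5.47 = μ + 0.7063σ.
Subtracting: σ = (5.47 − -5.28)/(0.7063 − (-0.9542)) = 6.474.
Then μ = -5.28 − (-0.9542)·6.474 = 0.897.

μ = 0.897, σ = 6.474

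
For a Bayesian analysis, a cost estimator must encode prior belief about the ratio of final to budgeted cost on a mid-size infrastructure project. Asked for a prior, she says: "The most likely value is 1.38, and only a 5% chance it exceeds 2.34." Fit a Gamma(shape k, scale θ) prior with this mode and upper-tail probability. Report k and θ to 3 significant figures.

Gamma(k,θ) with k>1 has mode (k−1)θ, so θ = 1.38/(k−1).
Need P(X < 2.34) = 0.95 with θ tied to k this way. Start at k = 2, θ = 1.38: P(X<2.34) ≈ 0.505.
Too low — raise k to concentrate. Iterating converges to k ≈ 11.
Then θ = 1.38/(11−1) ≈ 0.138.

k ≈ 11, θ ≈ 0.138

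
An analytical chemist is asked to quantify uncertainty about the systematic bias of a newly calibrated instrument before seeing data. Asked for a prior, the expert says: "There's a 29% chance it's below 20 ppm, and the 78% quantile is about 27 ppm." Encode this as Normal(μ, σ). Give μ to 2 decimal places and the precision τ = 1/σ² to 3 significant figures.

The p-quantile of Normal(μ,σ) is μ + z_p·σ, with z_{0.29} = -0.5534 and z_{0.78} = 0.7722.
Eliminate σ: μ = (z₂·x₁ − z₁·x₂)/(z₂ − z₁) = (0.7722·20 − (-0.5534)·27)/1.326 = 22.92.
Then σ = (x₂ − x₁)/(z₂ − z₁) = (27 − 20)/1.326 = 5.28.
Precision τ = 1/σ² = 1/5.281² = 0.0359.

μ = 22.92, τ = 0.0359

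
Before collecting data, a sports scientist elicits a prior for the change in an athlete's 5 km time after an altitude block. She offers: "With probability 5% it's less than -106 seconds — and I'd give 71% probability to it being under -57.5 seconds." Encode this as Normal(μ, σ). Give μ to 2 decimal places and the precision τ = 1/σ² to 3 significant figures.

The p-quantile of Normal(μ,σ) is μ + z_p·σ, with z_{0.05} = -1.645 and z_{0.71} = 0.5534.
Eliminate σ: μ = (z₂·x₁ − z₁·x₂)/(z₂ − z₁) = (0.5534·-106 − (-1.645)·-57.5)/2.198 = -69.71.
Then σ = (x₂ − x₁)/(z₂ − z₁) = (-57.5 − -106)/2.198 = 22.06.
Precision τ = 1/σ² = 1/22.06² = 0.00205.

μ = -69.71, τ = 0.00205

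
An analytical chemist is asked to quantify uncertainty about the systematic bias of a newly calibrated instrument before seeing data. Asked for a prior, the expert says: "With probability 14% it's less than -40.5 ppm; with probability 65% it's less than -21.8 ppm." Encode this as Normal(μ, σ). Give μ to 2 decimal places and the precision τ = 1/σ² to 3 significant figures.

The p-quantile of Normal(μ,σ) is μ + z_p·σ, with z_{0.14} = -1.08 and z_{0.65} = 0.3853.
Eliminate σ: μ = (z₂·x₁ − z₁·x₂)/(z₂ − z₁) = (0.3853·-40.5 − (-1.08)·-21.8)/1.466 = -26.72.
Then σ = (x₂ − x₁)/(z₂ − z₁) = (-21.8 − -40.5)/1.466 = 12.76.
Precision τ = 1/σ² = 1/12.76² = 0.00614.

μ = -26.72, τ = 0.00614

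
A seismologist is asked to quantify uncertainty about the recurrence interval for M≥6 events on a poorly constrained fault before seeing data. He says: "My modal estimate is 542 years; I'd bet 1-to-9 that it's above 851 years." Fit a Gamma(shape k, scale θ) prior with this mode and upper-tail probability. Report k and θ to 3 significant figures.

Gamma(k,θ) with k>1 has mode (k−1)θ, so θ = 542/(k−1).
Need P(X < 851) = 0.9 with θ tied to k this way. Start at k = 2, θ = 542: P(X<851) ≈ 0.465.
Too low — raise k to concentrate. Iterating converges to k ≈ 10.2.
Then θ = 542/(10.2−1) ≈ 58.9.

k ≈ 10.2, θ ≈ 58.9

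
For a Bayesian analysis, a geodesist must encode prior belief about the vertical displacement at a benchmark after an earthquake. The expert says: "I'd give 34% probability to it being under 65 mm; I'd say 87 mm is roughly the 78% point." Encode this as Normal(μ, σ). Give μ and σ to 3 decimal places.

The p-quantile of Normal(μ,σ) is μ + z_p·σ, with z_{0.34} = -0.4125 and z_{0.78} = 0.7722.
Eliminate σ: μ = (z₂·x₁ − z₁·x₂)/(z₂ − z₁) = (0.7722·65 − (-0.4125)·87)/1.185 = 72.660.
Then σ = (x₂ − x₁)/(z₂ − z₁) = (87 − 65)/1.185 = 18.571.

μ = 72.660, σ = 18.571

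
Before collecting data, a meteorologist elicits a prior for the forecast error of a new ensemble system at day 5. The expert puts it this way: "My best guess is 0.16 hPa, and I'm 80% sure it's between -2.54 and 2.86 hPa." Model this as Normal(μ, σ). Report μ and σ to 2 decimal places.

μ = 0.16, σ = 2.11

A symmetric 80% interval runs μ ± z·σ with z = 1.282.
Half-width = 2.7, so σ = 2.7/1.282 = 2.11.
μ is the stated best guess, 0.16.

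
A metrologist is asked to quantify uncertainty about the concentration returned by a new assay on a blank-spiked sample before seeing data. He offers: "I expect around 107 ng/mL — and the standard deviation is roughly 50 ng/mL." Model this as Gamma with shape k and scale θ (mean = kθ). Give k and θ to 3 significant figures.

For Gamma(k, scale θ): mean = kθ, variance = kθ², so CV = 1/√k.
CV = SD/mean = 50/107 = 0.4673, hence k = 1/CV² = 4.58.
Then θ = mean/k = 107/4.58 = 23.4.

k ≈ 4.58, θ ≈ 23.4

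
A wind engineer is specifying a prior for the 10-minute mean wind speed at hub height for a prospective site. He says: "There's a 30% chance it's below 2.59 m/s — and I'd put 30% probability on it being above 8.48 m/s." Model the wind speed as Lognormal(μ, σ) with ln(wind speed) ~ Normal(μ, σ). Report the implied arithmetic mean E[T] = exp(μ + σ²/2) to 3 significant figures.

E[T] ≈ 8.88 m/s

If T ~ Lognormal(μ,σ) then ln T ~ Normal(μ,σ), so the p-quantile of ln T is μ + z_p·σ.
ln(2.59) = 0.9517 and ln(8.48) = 2.138; z_{0.3} = -0.5244, z_{0.7} = 0.5244.
σ = (2.138 − 0.9517)/(0.5244 − (-0.5244)) = 1.131.
μ = 0.9517 − (-0.5244)·1.131 = 1.545.
E[T] = exp(μ + σ²/2) = exp(1.545 + 0.6394) = 8.88 m/s.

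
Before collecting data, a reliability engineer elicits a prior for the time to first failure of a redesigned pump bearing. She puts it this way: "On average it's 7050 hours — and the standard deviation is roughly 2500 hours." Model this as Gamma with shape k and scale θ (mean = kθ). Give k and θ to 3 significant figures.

k ≈ 7.95, θ ≈ 887

For Gamma(k, scale θ): mean = kθ, variance = kθ², so CV = 1/√k.
CV = SD/mean = 2500/7050 = 0.3546, hence k = 1/CV² = 7.95.
Then θ = mean/k = 7050/7.95 = 887.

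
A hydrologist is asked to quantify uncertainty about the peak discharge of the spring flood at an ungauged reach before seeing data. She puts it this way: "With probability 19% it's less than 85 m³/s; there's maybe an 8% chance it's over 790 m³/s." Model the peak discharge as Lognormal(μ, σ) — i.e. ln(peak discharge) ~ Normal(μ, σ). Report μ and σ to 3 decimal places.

μ ≈ 5.300, σ ≈ 0.977

If T ~ Lognormal(μ,σ) then ln T ~ Normal(μ,σ), so the p-quantile of ln T is μ + z_p·σ.
ln(85) = 4.443 and ln(790) = 6.672; z_{0.19} = -0.8779, z_{0.92} = 1.405.
σ = (6.672 − 4.443)/(1.405 − (-0.8779)) = 0.977.
μ = 4.443 − (-0.8779)·0.977 = 5.300.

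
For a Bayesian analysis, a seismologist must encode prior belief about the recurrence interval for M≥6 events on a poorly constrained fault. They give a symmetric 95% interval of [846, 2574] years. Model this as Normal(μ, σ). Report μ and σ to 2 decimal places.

μ = 1710.00, σ = 440.82

A symmetric 95% interval runs μ ± z·σ with z = 1.96.
Half-width = 864, so σ = 864/1.96 = 440.82.
μ is the interval midpoint, 1710.00.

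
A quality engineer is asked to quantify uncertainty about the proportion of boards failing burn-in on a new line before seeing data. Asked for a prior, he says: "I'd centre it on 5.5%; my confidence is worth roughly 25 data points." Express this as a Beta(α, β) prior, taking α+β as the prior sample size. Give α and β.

Under the effective-sample-size interpretation, Beta(α, β) has prior mean α/(α+β) and prior sample size α+β.
So α+β = 25 and α/(α+β) = 0.055, giving α = 0.055·25 = 1.375 and β = 25 − 1.375 = 23.625.

α = 1.375, β = 23.625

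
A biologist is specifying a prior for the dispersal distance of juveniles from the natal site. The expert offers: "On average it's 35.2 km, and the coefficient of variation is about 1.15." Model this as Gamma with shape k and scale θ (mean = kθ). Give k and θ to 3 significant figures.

For Gamma(k, scale θ): mean = kθ, variance = kθ², so CV = 1/√k.
CV = 1.15, hence k = 1/CV² = 0.756.
Then θ = mean/k = 35.2/0.756 = 46.6.

k ≈ 0.756, θ ≈ 46.6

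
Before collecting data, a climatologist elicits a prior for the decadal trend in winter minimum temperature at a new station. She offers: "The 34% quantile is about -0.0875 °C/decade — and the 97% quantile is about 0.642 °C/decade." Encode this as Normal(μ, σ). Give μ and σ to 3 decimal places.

The p-quantile of Normal(μ,σ) is μ + z_p·σ, with z_{0.34} = -0.4125 and z_{0.97} = 1.881.
Eliminate σ: μ = (z₂·x₁ − z₁·x₂)/(z₂ − z₁) = (1.881·-0.0875 − (-0.4125)·0.642)/2.293 = 0.044.
Then σ = (x₂ − x₁)/(z₂ − z₁) = (0.642 − -0.0875)/2.293 = 0.318.

μ = 0.044, σ = 0.318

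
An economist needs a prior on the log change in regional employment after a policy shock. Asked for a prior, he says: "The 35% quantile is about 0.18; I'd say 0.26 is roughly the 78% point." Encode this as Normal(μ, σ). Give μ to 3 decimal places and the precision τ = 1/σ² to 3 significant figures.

μ = 0.207, τ = 209

The p-quantile of Normal(μ,σ) is μ + z_p·σ, with z_{0.35} = -0.3853 and z_{0.78} = 0.7722.
Eliminate σ: μ = (z₂·x₁ − z₁·x₂)/(z₂ − z₁) = (0.7722·0.18 − (-0.3853)·0.26)/1.158 = 0.207.
Then σ = (x₂ − x₁)/(z₂ − z₁) = (0.26 − 0.18)/1.158 = 0.069.
Precision τ = 1/σ² = 1/0.06911² = 209.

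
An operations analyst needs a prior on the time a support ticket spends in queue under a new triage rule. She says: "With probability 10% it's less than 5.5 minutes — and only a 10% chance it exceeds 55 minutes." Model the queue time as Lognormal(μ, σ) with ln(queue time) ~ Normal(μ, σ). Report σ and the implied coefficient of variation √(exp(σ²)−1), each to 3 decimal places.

If T ~ Lognormal(μ,σ) then ln T ~ Normal(μ,σ), so the p-quantile of ln T is μ + z_p·σ.
ln(5.5) = 1.705 and ln(55) = 4.007; z_{0.1} = -1.282, z_{0.9} = 1.282.
σ = (4.007 − 1.705)/(1.282 − (-1.282)) = 0.898.
μ = 1.705 − (-1.282)·0.898 = 2.856.
CV = √(exp(σ²)−1) = √(exp(0.8070)−1) = 1.114.

σ ≈ 0.898, CV ≈ 1.114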